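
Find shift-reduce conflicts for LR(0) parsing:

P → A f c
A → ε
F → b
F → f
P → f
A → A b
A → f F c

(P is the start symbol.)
Yes — I0: [A → .] vs [A → . f F c]; I3: [P → f .] vs [F → . b]

A shift-reduce conflict occurs when an LR(0) state has both:
  - a complete (reduce) item [A → α .] (dot at the end), and
  - a shift item [B → β . c γ] (dot before a terminal).

Augment with P' → P and build the canonical LR(0) collection (I0 = CLOSURE({[P' → . P]}), then GOTO on every symbol after a dot until no new states appear). It has 11 states:
  I0: { [A → . A b], [A → . f F c], [A → .], [P → . A f c], [P → . f], [P' → . P] }  — shift, reduce
  I1: { [A → A . b], [P → A . f c] }  — shift
  I2: { [P' → P .] }  — accept
  I3: { [A → f . F c], [F → . b], [F → . f], [P → f .] }  — shift, reduce
  I4: { [A → f F . c] }  — shift
  I5: { [F → b .] }  — reduce
  I6: { [F → f .] }  — reduce
  I7: { [A → f F c .] }  — reduce
  I8: { [A → A b .] }  — reduce
  I9: { [P → A f . c] }  — shift
  I10: { [P → A f c .] }  — reduce

I0 contains reduce item [A → .] and shift items [A → . f F c], [P → . f] — shift-reduce conflict.
I3 contains reduce item [P → f .] and shift items [F → . b], [F → . f] — shift-reduce conflict.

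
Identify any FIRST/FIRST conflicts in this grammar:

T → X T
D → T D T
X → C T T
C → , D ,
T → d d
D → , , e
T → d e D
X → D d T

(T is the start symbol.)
Yes. T → X T / T → d d on { 'd' }; T → X T / T → d e D on { 'd' }; T → d d / T → d e D on { 'd' }; D → T D T / D → ',' ',' e on { ',' }; X → C T T / X → D d T on { ',' }

A FIRST/FIRST conflict occurs when two productions N → α and N → β for the same non-terminal have FIRST(α) ∩ FIRST(β) ≠ ∅ (with ε ∈ FIRST of a nullable right-hand side, so two nullable alternatives also conflict).

FIRST sets of the non-terminals at (or reachable through a nullable prefix from) the front of some alternative:
  FIRST(X) = { ',', 'd' }
  FIRST(T) = { ',', 'd' }
  FIRST(C) = { ',' }
  FIRST(D) = { ',', 'd' }

Productions for T:
  T → X T: FIRST = { ',', 'd' }
  T → d d: FIRST = { 'd' }
  T → d e D: FIRST = { 'd' }
Productions for D:
  D → T D T: FIRST = { ',', 'd' }
  D → , , e: FIRST = { ',' }
Productions for X:
  X → C T T: FIRST = { ',' }
  X → D d T: FIRST = { ',', 'd' }
C has only one production, so no FIRST/FIRST conflict is possible there.

Conflict for T: T → X T and T → d d
  Overlap: { 'd' }
Conflict for T: T → X T and T → d e D
  Overlap: { 'd' }
Conflict for T: T → d d and T → d e D
  Overlap: { 'd' }
Conflict for D: D → T D T and D → , , e
  Overlap: { ',' }
Conflict for X: X → C T T and X → D d T
  Overlap: { ',' }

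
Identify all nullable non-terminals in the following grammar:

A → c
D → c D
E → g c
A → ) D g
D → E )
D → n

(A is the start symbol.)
None

There are no ε-productions, so no non-terminal can derive ε.
No non-terminals are nullable.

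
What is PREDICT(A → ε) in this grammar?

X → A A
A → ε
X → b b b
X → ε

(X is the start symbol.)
PREDICT(A → ε) = (FIRST(RHS) \ {ε}) ∪ (FOLLOW(A) if ε ∈ FIRST(RHS), i.e. RHS ⇒* ε)
The right-hand side is ε (FIRST(ε) = { ε }), so the predict set is FOLLOW(A) = { $ }
PREDICT(A → ε) = { $ }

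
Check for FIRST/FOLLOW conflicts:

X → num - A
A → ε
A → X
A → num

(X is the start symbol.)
No FIRST/FOLLOW conflicts.

A FIRST/FOLLOW conflict occurs when a non-terminal N has a nullable alternative N → β (β ⇒* ε) and another alternative N → α with FIRST(α) ∩ FOLLOW(N) ≠ ∅: on such a lookahead the parser cannot decide between expanding α and letting N vanish via β.

Nullable non-terminals: A.
FIRST sets used below: FIRST(X) = { 'num' }

A: nullable alternative(s) A → ε; FOLLOW(A) = { $ }
  A → ε: FIRST \ {ε} = { } — this is the only nullable alternative, skip
  A → X: FIRST \ {ε} = { 'num' } — disjoint from FOLLOW(A)
  A → num: FIRST \ {ε} = { 'num' } — disjoint from FOLLOW(A)

X has no nullable alternative, so no FIRST/FOLLOW check is needed there.

No FIRST/FOLLOW conflicts found.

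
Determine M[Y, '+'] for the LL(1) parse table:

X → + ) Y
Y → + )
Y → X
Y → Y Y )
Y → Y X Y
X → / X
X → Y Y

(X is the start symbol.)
To find M[Y, '+'], we find productions for Y where '+' is in the predict set (PREDICT(N → α) = (FIRST(α) \ {ε}) ∪ (FOLLOW(N) if α ⇒* ε)).

Relevant sets:
  FIRST(X) = { '+', '/' }
  FIRST(Y) = { '+', '/' }

Y → + ): PREDICT = { '+' }
  '+' is in predict set, so this production goes in M[Y, '+']
Y → X: PREDICT = { '+', '/' }
  '+' is in predict set, so this production goes in M[Y, '+']
Y → Y Y ): PREDICT = { '+', '/' }
  '+' is in predict set, so this production goes in M[Y, '+']
Y → Y X Y: PREDICT = { '+', '/' }
  '+' is in predict set, so this production goes in M[Y, '+']

M[Y, '+'] = Y → + ), Y → X, Y → Y Y ), Y → Y X Y  (a multiply-defined cell — the grammar is not LL(1))

Answer: Y → + ), Y → X, Y → Y Y ), Y → Y X Y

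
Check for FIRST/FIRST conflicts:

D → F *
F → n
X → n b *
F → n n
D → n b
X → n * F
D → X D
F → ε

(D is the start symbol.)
FIRST sets of the non-terminals at (or reachable through a nullable prefix from) the front of some alternative:
  FIRST(F) = { 'n', ε }
  FIRST(X) = { 'n' }

Productions for D:
  D → F *: FIRST = { '*', 'n' }
  D → n b: FIRST = { 'n' }
  D → X D: FIRST = { 'n' }
Productions for F:
  F → n: FIRST = { 'n' }
  F → n n: FIRST = { 'n' }
  F → ε: FIRST = { ε }
Productions for X:
  X → n b *: FIRST = { 'n' }
  X → n * F: FIRST = { 'n' }

Conflict for D: D → F * and D → n b
  Overlap: { 'n' }
Conflict for D: D → F * and D → X D
  Overlap: { 'n' }
Conflict for D: D → n b and D → X D
  Overlap: { 'n' }
Conflict for F: F → n and F → n n
  Overlap: { 'n' }
Conflict for X: X → n b * and X → n * F
  Overlap: { 'n' }

Answer: Yes. D → F '*' / D → n b on { 'n' }; D → F '*' / D → X D on { 'n' }; D → n b / D → X D on { 'n' }; F → n / F → n n on { 'n' }; X → n b '*' / X → n '*' F on { 'n' }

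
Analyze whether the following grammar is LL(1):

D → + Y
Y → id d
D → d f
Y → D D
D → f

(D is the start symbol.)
A grammar is LL(1) if for each non-terminal N with multiple productions, the predict sets of those productions are pairwise disjoint, where PREDICT(N → α) = (FIRST(α) \ {ε}) ∪ (FOLLOW(N) if α ⇒* ε).

Relevant sets:
  FIRST(D) = { '+', 'd', 'f' }

For D:
  PREDICT(D → '+' Y) = { '+' }
  PREDICT(D → d f) = { 'd' }
  PREDICT(D → f) = { 'f' }
For Y:
  PREDICT(Y → id d) = { 'id' }
  PREDICT(Y → D D) = { '+', 'd', 'f' }

All predict sets are disjoint. The grammar IS LL(1).

Answer: Yes, the grammar is LL(1).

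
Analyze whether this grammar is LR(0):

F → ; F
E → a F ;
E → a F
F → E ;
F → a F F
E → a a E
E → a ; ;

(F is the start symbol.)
No. Shift-reduce conflict between [E → a F .] and [E → . a ; ;]

Augment with F' → F and build the canonical LR(0) collection (I0 = CLOSURE({[F' → . F]}), then GOTO on every symbol after a dot until no new states appear). It has 14 states:
  I0: { [E → . a ; ;], [E → . a F ;], [E → . a F], [E → . a a E], [F → . ; F], [F → . E ;], [F → . a F F], [F' → . F] }  — shift
  I1: { [E → . a ; ;], [E → . a F ;], [E → . a F], [E → . a a E], [F → . ; F], [F → . E ;], [F → . a F F], [F → ; . F] }  — shift
  I2: { [F → E . ;] }  — shift
  I3: { [F' → F .] }  — accept
  I4: { [E → . a ; ;], [E → . a F ;], [E → . a F], [E → . a a E], [E → a . ; ;], [E → a . F ;], [E → a . F], [E → a . a E], [F → . ; F], [F → . E ;], [F → . a F F], [F → a . F F] }  — shift
  I5: { [E → . a ; ;], [E → . a F ;], [E → . a F], [E → . a a E], [E → a ; . ;], [F → . ; F], [F → . E ;], [F → . a F F], [F → ; . F] }  — shift
  I6: { [E → . a ; ;], [E → . a F ;], [E → . a F], [E → . a a E], [E → a F . ;], [E → a F .], [F → . ; F], [F → . E ;], [F → . a F F], [F → a F . F] }  — shift, reduce
  I7: { [E → . a ; ;], [E → . a F ;], [E → . a F], [E → . a a E], [E → a . ; ;], [E → a . F ;], [E → a . F], [E → a . a E], [E → a a . E], [F → . ; F], [F → . E ;], [F → . a F F], [F → a . F F] }  — shift
  I8: { [E → a a E .], [F → E . ;] }  — shift, reduce
  I9: { [F → E ; .] }  — reduce
  I10: { [E → . a ; ;], [E → . a F ;], [E → . a F], [E → . a a E], [E → a F ; .], [F → . ; F], [F → . E ;], [F → . a F F], [F → ; . F] }  — shift, reduce
  I11: { [F → a F F .] }  — reduce
  I12: { [F → ; F .] }  — reduce
  I13: { [E → . a ; ;], [E → . a F ;], [E → . a F], [E → . a a E], [E → a ; ; .], [F → . ; F], [F → . E ;], [F → . a F F], [F → ; . F] }  — shift, reduce

Conflict in state I6:
  Shift-reduce conflict between [E → a F .] and [E → . a ; ;]
So the grammar is NOT LR(0).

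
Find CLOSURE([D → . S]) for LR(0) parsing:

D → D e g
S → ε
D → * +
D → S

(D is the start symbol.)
{ [D → . S], [S → .] }

Start with: [D → . S]
  [D → . S] has the dot before S: add [S → .]
No further items can be added.

CLOSURE = { [D → . S], [S → .] }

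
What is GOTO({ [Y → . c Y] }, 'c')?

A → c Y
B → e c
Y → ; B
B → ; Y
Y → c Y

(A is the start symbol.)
GOTO(I, 'c') = CLOSURE({ [A → αX.β] : [A → α.Xβ] ∈ I, X = 'c' })

Items with dot before 'c', with the dot advanced:
  [Y → . c Y] → [Y → c . Y]
Closure of the advanced items:
  [Y → c . Y] has the dot before Y: add [Y → . ; B], [Y → . c Y]

GOTO = { [Y → . ; B], [Y → . c Y], [Y → c . Y] }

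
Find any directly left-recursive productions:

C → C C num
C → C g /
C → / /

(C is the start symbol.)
Yes, C is left-recursive

C → C C num: LEFT RECURSIVE (starts with C)
C → C g /: LEFT RECURSIVE (starts with C)
C → / /: starts with '/'

The grammar has direct left recursion on: C.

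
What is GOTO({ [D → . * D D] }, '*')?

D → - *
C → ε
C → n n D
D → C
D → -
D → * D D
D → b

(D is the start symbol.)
{ [C → . n n D], [C → .], [D → * . D D], [D → . * D D], [D → . - *], [D → . -], [D → . C], [D → . b] }

GOTO(I, '*') = CLOSURE({ [A → αX.β] : [A → α.Xβ] ∈ I, X = '*' })

Items with dot before '*', with the dot advanced:
  [D → . * D D] → [D → * . D D]
Closure of the advanced items:
  [D → * . D D] has the dot before D: add [D → . - *], [D → . C], [D → . -], [D → . * D D], [D → . b]
  [D → . C] has the dot before C: add [C → .], [C → . n n D]

GOTO = { [C → . n n D], [C → .], [D → * . D D], [D → . * D D], [D → . - *], [D → . -], [D → . C], [D → . b] }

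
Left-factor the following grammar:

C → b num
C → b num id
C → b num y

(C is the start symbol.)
C → b num C'
C' → ε
C' → id
C' → y

Left-factoring transforms A → αβ₁ | αβ₂ into A → αA' and A' → β₁ | β₂
(α is the longest common prefix among the alternatives). Repeat until
no nonterminal has two alternatives with a common prefix.

Round 1: C has alternatives sharing prefix 'b num'. Introduce C': C → b num C'
  Add: C' → ε
  Add: C' → id
  Add: C' → y

No remaining common prefixes — done.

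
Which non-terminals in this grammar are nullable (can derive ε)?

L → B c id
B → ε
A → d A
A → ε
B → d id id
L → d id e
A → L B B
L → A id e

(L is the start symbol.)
ε-productions: B → ε, A → ε
So B, A are immediately nullable.
No further non-terminal can be added: every production for the remaining non-terminals contains a terminal or a non-nullable non-terminal.
Nullable = { 'A', 'B' }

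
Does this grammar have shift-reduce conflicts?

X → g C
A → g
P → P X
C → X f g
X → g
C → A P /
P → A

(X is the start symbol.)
Yes — I2: [X → g .] vs [A → . g]; I6: [A → g .] vs [A → . g]

A shift-reduce conflict occurs when an LR(0) state has both:
  - a complete (reduce) item [A → α .] (dot at the end), and
  - a shift item [B → β . c γ] (dot before a terminal).

Augment with X' → X and build the canonical LR(0) collection (I0 = CLOSURE({[X' → . X]}), then GOTO on every symbol after a dot until no new states appear). It has 14 states:
  I0: { [X → . g C], [X → . g], [X' → . X] }  — shift
  I1: { [X' → X .] }  — accept
  I2: { [A → . g], [C → . A P /], [C → . X f g], [X → . g C], [X → . g], [X → g . C], [X → g .] }  — shift, reduce
  I3: { [A → . g], [C → A . P /], [P → . A], [P → . P X] }  — shift
  I4: { [X → g C .] }  — reduce
  I5: { [C → X . f g] }  — shift
  I6: { [A → . g], [A → g .], [C → . A P /], [C → . X f g], [X → . g C], [X → . g], [X → g . C], [X → g .] }  — shift, 2 reduces
  I7: { [C → X f . g] }  — shift
  I8: { [C → X f g .] }  — reduce
  I9: { [P → A .] }  — reduce
  I10: { [C → A P . /], [P → P . X], [X → . g C], [X → . g] }  — shift
  I11: { [A → g .] }  — reduce
  I12: { [C → A P / .] }  — reduce
  I13: { [P → P X .] }  — reduce

I2 contains reduce item [X → g .] and shift items [A → . g], [X → . g], [X → . g C] — shift-reduce conflict.
I6 contains reduce items [A → g .], [X → g .] and shift items [A → . g], [X → . g], [X → . g C] — shift-reduce conflict.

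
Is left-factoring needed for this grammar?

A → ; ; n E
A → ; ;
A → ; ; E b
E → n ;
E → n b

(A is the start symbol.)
Left-factoring is needed when two productions for the same non-terminal
share a common prefix on the right-hand side.

Productions for A:
  A → ; ; n E
  A → ; ;
  A → ; ; E b
Productions for E:
  E → n ;
  E → n b

Found common prefix '; ;' in productions for A
Found common prefix 'n' in productions for E

Answer: Yes, A has productions with common prefix '; ;'; E has productions with common prefix 'n'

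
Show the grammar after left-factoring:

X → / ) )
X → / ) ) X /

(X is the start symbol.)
Left-factoring transforms A → αβ₁ | αβ₂ into A → αA' and A' → β₁ | β₂
(α is the longest common prefix among the alternatives). Repeat until
no nonterminal has two alternatives with a common prefix.

Round 1: X has alternatives sharing prefix '/ ) )'. Introduce X': X → / ) ) X'
  Add: X' → ε
  Add: X' → X /

No remaining common prefixes — done.

Resulting grammar:
X → / ) ) X'
X' → ε
X' → X /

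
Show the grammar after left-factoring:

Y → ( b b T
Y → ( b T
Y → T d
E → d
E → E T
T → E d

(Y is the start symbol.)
Left-factoring transforms A → αβ₁ | αβ₂ into A → αA' and A' → β₁ | β₂
(α is the longest common prefix among the alternatives). Repeat until
no nonterminal has two alternatives with a common prefix.

Round 1: Y has alternatives sharing prefix '( b'. Introduce Y': Y → ( b Y'
  Add: Y' → b T
  Add: Y' → T

No remaining common prefixes — done.

Resulting grammar:
Y → ( b Y'
Y' → b T
Y' → T
Y → T d
E → d
E → E T
T → E d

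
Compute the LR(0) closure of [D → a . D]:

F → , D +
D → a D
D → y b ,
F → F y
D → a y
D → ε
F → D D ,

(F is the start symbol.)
To compute CLOSURE, for each item [A → α.Bβ] where B is a non-terminal, add [B → .γ] for all productions B → γ; repeat for the newly added items until nothing changes.

Start with: [D → a . D]
  [D → a . D] has the dot before D: add [D → . a D], [D → . y b ,], [D → . a y], [D → .]
No further items can be added.

CLOSURE = { [D → . a D], [D → . a y], [D → . y b ,], [D → .], [D → a . D] }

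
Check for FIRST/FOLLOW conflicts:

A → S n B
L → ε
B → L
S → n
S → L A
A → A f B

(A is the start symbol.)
No FIRST/FOLLOW conflicts.

A FIRST/FOLLOW conflict occurs when a non-terminal N has a nullable alternative N → β (β ⇒* ε) and another alternative N → α with FIRST(α) ∩ FOLLOW(N) ≠ ∅: on such a lookahead the parser cannot decide between expanding α and letting N vanish via β.

Nullable non-terminals: B, L.
B has a nullable alternative but only one production, so nothing to check.
L has a nullable alternative but only one production, so nothing to check.

A, S have no nullable alternative, so no FIRST/FOLLOW check is needed there.

No FIRST/FOLLOW conflicts found.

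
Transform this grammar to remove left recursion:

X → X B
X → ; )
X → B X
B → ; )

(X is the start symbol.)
X is directly left-recursive. The standard transformation for
  A → A α₁ | ... | A α_m | β₁ | ... | β_n
is
  A  → β₁ A' | ... | β_n A'
  A' → α₁ A' | ... | α_m A' | ε

X → ; ) becomes X → ; ) X'
X → B X becomes X → B X X'
X → X B becomes X' → B X'
Add X' → ε

Productions for other non-terminals are unchanged:
  B → ; )

Resulting grammar:
X → ; ) X'
X → B X X'
X' → B X'
X' → ε
B → ; )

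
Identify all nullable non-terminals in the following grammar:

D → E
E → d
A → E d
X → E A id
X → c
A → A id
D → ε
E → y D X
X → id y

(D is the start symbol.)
ε-productions: D → ε
So D is immediately nullable.
No further non-terminal can be added: every production for the remaining non-terminals contains a terminal or a non-nullable non-terminal.
Nullable = { 'D' }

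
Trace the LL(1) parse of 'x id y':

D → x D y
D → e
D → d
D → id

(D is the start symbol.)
Stack is shown with the top on the left.

Stack    Input     Action
-------------------------
D $      x id y $  output D → x D y
x D y $  x id y $  match 'x'
D y $    id y $    output D → id
id y $   id y $    match 'id'
y $      y $       match 'y'
$        $         accept

The string is accepted.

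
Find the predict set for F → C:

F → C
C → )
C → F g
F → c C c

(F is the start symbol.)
{ ')', 'c' }

PREDICT(F → C) = (FIRST(RHS) \ {ε}) ∪ (FOLLOW(F) if ε ∈ FIRST(RHS), i.e. RHS ⇒* ε)
FIRST(C) = { ')', 'c' }
FIRST(C) = { ')', 'c' }
ε ∉ FIRST(C), so FOLLOW(F) is not added.
PREDICT(F → C) = { ')', 'c' }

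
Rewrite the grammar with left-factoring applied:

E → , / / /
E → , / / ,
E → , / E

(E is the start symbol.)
Left-factoring transforms A → αβ₁ | αβ₂ into A → αA' and A' → β₁ | β₂
(α is the longest common prefix among the alternatives). Repeat until
no nonterminal has two alternatives with a common prefix.

Round 1: E has alternatives sharing prefix ', /'. Introduce E': E → , / E'
  Add: E' → / /
  Add: E' → / ,
  Add: E' → E

Round 2: E' has alternatives sharing prefix '/'. Introduce E'': E' → / E''
  Add: E'' → /
  Add: E'' → ,

No remaining common prefixes — done.

Resulting grammar:
E → , / E'
E' → / E''
E'' → /
E'' → ,
E' → E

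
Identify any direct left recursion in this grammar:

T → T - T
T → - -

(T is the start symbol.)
Yes, T is left-recursive

Direct left recursion occurs when N → N α for some non-terminal N (the right-hand side begins with the left-hand side itself).

T → T - T: LEFT RECURSIVE (starts with T)
T → - -: starts with '-'

The grammar has direct left recursion on: T.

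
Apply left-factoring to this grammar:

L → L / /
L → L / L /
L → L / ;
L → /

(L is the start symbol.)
Left-factoring transforms A → αβ₁ | αβ₂ into A → αA' and A' → β₁ | β₂
(α is the longest common prefix among the alternatives). Repeat until
no nonterminal has two alternatives with a common prefix.

Round 1: L has alternatives sharing prefix 'L /'. Introduce L': L → L / L'
  Add: L' → /
  Add: L' → L /
  Add: L' → ;

No remaining common prefixes — done.

Resulting grammar:
L → L / L'
L' → /
L' → L /
L' → ;
L → /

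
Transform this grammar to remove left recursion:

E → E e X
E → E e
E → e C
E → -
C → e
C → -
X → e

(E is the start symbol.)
E is directly left-recursive. The standard transformation for
  A → A α₁ | ... | A α_m | β₁ | ... | β_n
is
  A  → β₁ A' | ... | β_n A'
  A' → α₁ A' | ... | α_m A' | ε

E → e C becomes E → e C E'
E → - becomes E → - E'
E → E e X becomes E' → e X E'
E → E e becomes E' → e E'
Add E' → ε

Productions for other non-terminals are unchanged:
  C → e
  C → -
  X → e

Resulting grammar:
E → e C E'
E → - E'
E' → e X E'
E' → e E'
E' → ε
C → e
C → -
X → e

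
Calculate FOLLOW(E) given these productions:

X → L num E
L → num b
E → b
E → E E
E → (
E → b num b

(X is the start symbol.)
{ $, '(', 'b' }

To compute FOLLOW(E), find every occurrence of E on a right-hand side N → α E β: add FIRST(β) \ {ε}, and if β is empty or nullable also add FOLLOW(N). Iterate to a fixed point.

In X → L num E: E is at the end, add FOLLOW(X)
In E → E E: E is followed by E, add FIRST(E) \ {ε} = { '(', 'b' }
In E → E E: E is at the end; this adds FOLLOW(E) to itself — nothing new

The FOLLOW sets referred to above (computed the same way, to a fixed point):
  FOLLOW(X) = { $ }

Taking the union: FOLLOW(E) = { $, '(', 'b' }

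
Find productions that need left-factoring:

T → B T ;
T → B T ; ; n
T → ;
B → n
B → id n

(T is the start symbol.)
Left-factoring is needed when two productions for the same non-terminal
share a common prefix on the right-hand side.

Productions for T:
  T → B T ;
  T → B T ; ; n
  T → ;
Productions for B:
  B → n
  B → id n

Found common prefix 'B T ;' in productions for T

Answer: Yes, T has productions with common prefix 'B T ;'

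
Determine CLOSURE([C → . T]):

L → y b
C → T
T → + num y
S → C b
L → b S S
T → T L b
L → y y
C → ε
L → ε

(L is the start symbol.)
Start with: [C → . T]
  [C → . T] has the dot before T: add [T → . + num y], [T → . T L b]
No further items can be added.

CLOSURE = { [C → . T], [T → . + num y], [T → . T L b] }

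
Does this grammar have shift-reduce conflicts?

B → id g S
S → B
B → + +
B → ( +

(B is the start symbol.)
A shift-reduce conflict occurs when an LR(0) state has both:
  - a complete (reduce) item [A → α .] (dot at the end), and
  - a shift item [B → β . c γ] (dot before a terminal).

Augment with B' → B and build the canonical LR(0) collection (I0 = CLOSURE({[B' → . B]}), then GOTO on every symbol after a dot until no new states appear). It has 10 states:
  I0: { [B → . ( +], [B → . + +], [B → . id g S], [B' → . B] }  — shift
  I1: { [B → ( . +] }  — shift
  I2: { [B → + . +] }  — shift
  I3: { [B' → B .] }  — accept
  I4: { [B → id . g S] }  — shift
  I5: { [B → . ( +], [B → . + +], [B → . id g S], [B → id g . S], [S → . B] }  — shift
  I6: { [S → B .] }  — reduce
  I7: { [B → id g S .] }  — reduce
  I8: { [B → + + .] }  — reduce
  I9: { [B → ( + .] }  — reduce

No state contains both a complete item and a shift item.

Answer: No shift-reduce conflicts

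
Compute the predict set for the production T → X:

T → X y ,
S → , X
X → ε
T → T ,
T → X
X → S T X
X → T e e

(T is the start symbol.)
PREDICT(T → X) = (FIRST(RHS) \ {ε}) ∪ (FOLLOW(T) if ε ∈ FIRST(RHS), i.e. RHS ⇒* ε)
FIRST(X) = { ',', 'e', 'y', ε }
FIRST(X) = { ',', 'e', 'y', ε }
ε ∈ FIRST(X) (the right-hand side is nullable), so add FOLLOW(T) = { $, ',', 'e', 'y' }
PREDICT(T → X) = { $, ',', 'e', 'y' }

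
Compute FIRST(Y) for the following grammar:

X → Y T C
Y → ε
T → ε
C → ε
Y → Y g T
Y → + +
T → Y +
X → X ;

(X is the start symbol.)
To compute FIRST(Y), examine every production with Y on the left-hand side, reading each right-hand side left to right until a non-nullable symbol is reached.

From Y → ε:
  - ε-production, so ε ∈ FIRST(Y)
From Y → Y g T:
  - Y is the symbol being defined: contributes nothing new
    Y is nullable, so continue to the next symbol
  - g is a terminal: add 'g' and stop
From Y → + +:
  - '+' is a terminal: add '+' and stop

Collecting: FIRST(Y) = { '+', 'g', ε }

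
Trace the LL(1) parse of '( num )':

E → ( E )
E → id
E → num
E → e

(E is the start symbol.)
LL(1) parsing maintains a stack (initially the start symbol over $) and the input. At each step: if the stack top is a terminal, match it against the current input token; if it is a non-terminal N, replace it with the RHS of M[N, lookahead] (the unique production whose predict set contains the lookahead).

Stack is shown with the top on the left.

Stack    Input      Action
--------------------------
E $      ( num ) $  output E → ( E )
( E ) $  ( num ) $  match '('
E ) $    num ) $    output E → num
num ) $  num ) $    match 'num'
) $      ) $        match ')'
$        $          accept

The string is accepted.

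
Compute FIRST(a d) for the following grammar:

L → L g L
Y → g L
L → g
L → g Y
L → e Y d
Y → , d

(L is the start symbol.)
{ 'a' }

To compute FIRST(a d), process the symbols left to right:
Symbol a is a terminal. Add 'a' and stop.
FIRST(a d) = { 'a' }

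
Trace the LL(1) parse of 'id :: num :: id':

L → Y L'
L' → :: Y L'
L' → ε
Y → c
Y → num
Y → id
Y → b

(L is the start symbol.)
Stack is shown with the top on the left.

Stack      Input              Action
------------------------------------
L $        id :: num :: id $  output L → Y L'
Y L' $     id :: num :: id $  output Y → id
id L' $    id :: num :: id $  match 'id'
L' $       :: num :: id $     output L' → :: Y L'
:: Y L' $  :: num :: id $     match '::'
Y L' $     num :: id $        output Y → num
num L' $   num :: id $        match 'num'
L' $       :: id $            output L' → :: Y L'
:: Y L' $  :: id $            match '::'
Y L' $     id $               output Y → id
id L' $    id $               match 'id'
L' $       $                  output L' → ε
$          $                  accept

The string is accepted.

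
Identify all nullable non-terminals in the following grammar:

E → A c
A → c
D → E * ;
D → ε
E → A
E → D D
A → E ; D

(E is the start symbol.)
{ 'D', 'E' }

A non-terminal is nullable if it can derive ε (the empty string): either it has an ε-production, or it has a production whose right-hand side consists entirely of nullable non-terminals.

ε-productions: D → ε
So D is immediately nullable.
E → D D: every symbol on the right is nullable, so E is nullable too.
No further non-terminal can be added: every production for the remaining non-terminals contains a terminal or a non-nullable non-terminal.
Nullable = { 'D', 'E' }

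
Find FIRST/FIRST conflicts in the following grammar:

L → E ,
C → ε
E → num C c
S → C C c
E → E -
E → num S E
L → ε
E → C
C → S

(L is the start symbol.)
A FIRST/FIRST conflict occurs when two productions N → α and N → β for the same non-terminal have FIRST(α) ∩ FIRST(β) ≠ ∅ (with ε ∈ FIRST of a nullable right-hand side, so two nullable alternatives also conflict).

FIRST sets of the non-terminals at (or reachable through a nullable prefix from) the front of some alternative:
  FIRST(E) = { '-', 'c', 'num', ε }
  FIRST(S) = { 'c' }
  FIRST(C) = { 'c', ε }

Productions for L:
  L → E ,: FIRST = { ',', '-', 'c', 'num' }
  L → ε: FIRST = { ε }
Productions for C:
  C → ε: FIRST = { ε }
  C → S: FIRST = { 'c' }
Productions for E:
  E → num C c: FIRST = { 'num' }
  E → E -: FIRST = { '-', 'c', 'num' }
  E → num S E: FIRST = { 'num' }
  E → C: FIRST = { 'c', ε }
S has only one production, so no FIRST/FIRST conflict is possible there.

Conflict for E: E → num C c and E → E -
  Overlap: { 'num' }
Conflict for E: E → num C c and E → num S E
  Overlap: { 'num' }
Conflict for E: E → E - and E → num S E
  Overlap: { 'num' }
Conflict for E: E → E - and E → C
  Overlap: { 'c' }

Answer: Yes. E → num C c / E → E '-' on { 'num' }; E → num C c / E → num S E on { 'num' }; E → E '-' / E → num S E on { 'num' }; E → E '-' / E → C on { 'c' }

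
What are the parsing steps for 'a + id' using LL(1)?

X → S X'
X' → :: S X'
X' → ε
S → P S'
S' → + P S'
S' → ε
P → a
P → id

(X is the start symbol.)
LL(1) parsing maintains a stack (initially the start symbol over $) and the input. At each step: if the stack top is a terminal, match it against the current input token; if it is a non-terminal N, replace it with the RHS of M[N, lookahead] (the unique production whose predict set contains the lookahead).

Stack is shown with the top on the left.

Stack        Input     Action
-----------------------------
X $          a + id $  output X → S X'
S X' $       a + id $  output S → P S'
P S' X' $    a + id $  output P → a
a S' X' $    a + id $  match 'a'
S' X' $      + id $    output S' → + P S'
+ P S' X' $  + id $    match '+'
P S' X' $    id $      output P → id
id S' X' $   id $      match 'id'
S' X' $      $         output S' → ε
X' $         $         output X' → ε
$            $         accept

The string is accepted.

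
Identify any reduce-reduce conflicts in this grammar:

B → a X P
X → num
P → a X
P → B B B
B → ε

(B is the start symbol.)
Augment with B' → B and build the canonical LR(0) collection (I0 = CLOSURE({[B' → . B]}), then GOTO on every symbol after a dot until no new states appear). It has 11 states:
  I0: { [B → . a X P], [B → .], [B' → . B] }  — shift, reduce
  I1: { [B' → B .] }  — accept
  I2: { [B → a . X P], [X → . num] }  — shift
  I3: { [B → . a X P], [B → .], [B → a X . P], [P → . B B B], [P → . a X] }  — shift, reduce
  I4: { [X → num .] }  — reduce
  I5: { [B → . a X P], [B → .], [P → B . B B] }  — shift, reduce
  I6: { [B → a X P .] }  — reduce
  I7: { [B → a . X P], [P → a . X], [X → . num] }  — shift
  I8: { [B → . a X P], [B → .], [B → a X . P], [P → . B B B], [P → . a X], [P → a X .] }  — shift, 2 reduces
  I9: { [B → . a X P], [B → .], [P → B B . B] }  — shift, reduce
  I10: { [P → B B B .] }  — reduce

I8 contains complete items [B → .], [P → a X .] — reduce-reduce conflict.

Answer: Yes — I8: [B → .] vs [P → a X .]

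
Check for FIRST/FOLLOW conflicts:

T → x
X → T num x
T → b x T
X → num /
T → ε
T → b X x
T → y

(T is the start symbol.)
No FIRST/FOLLOW conflicts.

A FIRST/FOLLOW conflict occurs when a non-terminal N has a nullable alternative N → β (β ⇒* ε) and another alternative N → α with FIRST(α) ∩ FOLLOW(N) ≠ ∅: on such a lookahead the parser cannot decide between expanding α and letting N vanish via β.

Nullable non-terminals: T.

T: nullable alternative(s) T → ε; FOLLOW(T) = { $, 'num' }
  T → x: FIRST \ {ε} = { 'x' } — disjoint from FOLLOW(T)
  T → b x T: FIRST \ {ε} = { 'b' } — disjoint from FOLLOW(T)
  T → ε: FIRST \ {ε} = { } — this is the only nullable alternative, skip
  T → b X x: FIRST \ {ε} = { 'b' } — disjoint from FOLLOW(T)
  T → y: FIRST \ {ε} = { 'y' } — disjoint from FOLLOW(T)

X has no nullable alternative, so no FIRST/FOLLOW check is needed there.

No FIRST/FOLLOW conflicts found.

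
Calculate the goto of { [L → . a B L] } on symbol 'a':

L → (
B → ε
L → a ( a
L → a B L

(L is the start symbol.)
GOTO(I, 'a') = CLOSURE({ [A → αX.β] : [A → α.Xβ] ∈ I, X = 'a' })

Items with dot before 'a', with the dot advanced:
  [L → . a B L] → [L → a . B L]
Closure of the advanced items:
  [L → a . B L] has the dot before B: add [B → .]

GOTO = { [B → .], [L → a . B L] }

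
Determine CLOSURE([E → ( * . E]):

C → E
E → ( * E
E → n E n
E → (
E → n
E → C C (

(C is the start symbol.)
{ [C → . E], [E → ( * . E], [E → . ( * E], [E → . (], [E → . C C (], [E → . n E n], [E → . n] }

To compute CLOSURE, for each item [A → α.Bβ] where B is a non-terminal, add [B → .γ] for all productions B → γ; repeat for the newly added items until nothing changes.

Start with: [E → ( * . E]
  [E → ( * . E] has the dot before E: add [E → . ( * E], [E → . n E n], [E → . (], [E → . n], [E → . C C (]
  [E → . C C (] has the dot before C: add [C → . E]
No further items can be added.

CLOSURE = { [C → . E], [E → ( * . E], [E → . ( * E], [E → . (], [E → . C C (], [E → . n E n], [E → . n] }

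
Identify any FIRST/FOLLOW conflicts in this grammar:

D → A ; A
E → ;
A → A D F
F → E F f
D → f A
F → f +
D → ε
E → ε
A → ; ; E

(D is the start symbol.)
Yes. D → A ';' A with FOLLOW(D) on { ';' }; D → f A with FOLLOW(D) on { 'f' }; E → ';' with FOLLOW(E) on { ';' }

A FIRST/FOLLOW conflict occurs when a non-terminal N has a nullable alternative N → β (β ⇒* ε) and another alternative N → α with FIRST(α) ∩ FOLLOW(N) ≠ ∅: on such a lookahead the parser cannot decide between expanding α and letting N vanish via β.

Nullable non-terminals: D, E.
FIRST sets used below: FIRST(A) = { ';' }

D: nullable alternative(s) D → ε; FOLLOW(D) = { $, ';', 'f' }
  D → A ; A: FIRST \ {ε} = { ';' } — overlaps FOLLOW(D) on { ';' }: CONFLICT
  D → f A: FIRST \ {ε} = { 'f' } — overlaps FOLLOW(D) on { 'f' }: CONFLICT
  D → ε: FIRST \ {ε} = { } — this is the only nullable alternative, skip

E: nullable alternative(s) E → ε; FOLLOW(E) = { $, ';', 'f' }
  E → ;: FIRST \ {ε} = { ';' } — overlaps FOLLOW(E) on { ';' }: CONFLICT
  E → ε: FIRST \ {ε} = { } — this is the only nullable alternative, skip

A, F have no nullable alternative, so no FIRST/FOLLOW check is needed there.

So the grammar has 3 FIRST/FOLLOW conflicts (marked CONFLICT above).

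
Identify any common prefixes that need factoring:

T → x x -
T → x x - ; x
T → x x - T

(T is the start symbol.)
Yes, T has productions with common prefix 'x x -'

Left-factoring is needed when two productions for the same non-terminal
share a common prefix on the right-hand side.

Productions for T:
  T → x x -
  T → x x - ; x
  T → x x - T

Found common prefix 'x x -' in productions for T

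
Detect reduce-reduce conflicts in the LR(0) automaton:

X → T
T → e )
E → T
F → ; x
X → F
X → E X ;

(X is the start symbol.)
A reduce-reduce conflict occurs when an LR(0) state has two complete items [A → α .] and [B → β .] — both call for a reduction, and with no lookahead the parser cannot choose between them.

Augment with X' → X and build the canonical LR(0) collection (I0 = CLOSURE({[X' → . X]}), then GOTO on every symbol after a dot until no new states appear). It has 11 states:
  I0: { [E → . T], [F → . ; x], [T → . e )], [X → . E X ;], [X → . F], [X → . T], [X' → . X] }  — shift
  I1: { [F → ; . x] }  — shift
  I2: { [E → . T], [F → . ; x], [T → . e )], [X → . E X ;], [X → . F], [X → . T], [X → E . X ;] }  — shift
  I3: { [X → F .] }  — reduce
  I4: { [E → T .], [X → T .] }  — 2 reduces
  I5: { [X' → X .] }  — accept
  I6: { [T → e . )] }  — shift
  I7: { [T → e ) .] }  — reduce
  I8: { [X → E X . ;] }  — shift
  I9: { [X → E X ; .] }  — reduce
  I10: { [F → ; x .] }  — reduce

I4 contains complete items [E → T .], [X → T .] — reduce-reduce conflict.

Answer: Yes — I4: [E → T .] vs [X → T .]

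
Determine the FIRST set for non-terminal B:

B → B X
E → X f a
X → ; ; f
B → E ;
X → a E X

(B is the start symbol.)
To compute FIRST(B), examine every production with B on the left-hand side, reading each right-hand side left to right until a non-nullable symbol is reached.

FIRST sets of the other non-terminals involved (by the same procedure, iterated to a fixed point):
  FIRST(E) = { ';', 'a' }

From B → B X:
  - B is the symbol being defined: contributes nothing new
    B is not nullable, so stop
From B → E ;:
  - E is a non-terminal: add FIRST(E) \ {ε} = { ';', 'a' }
    E is not nullable, so stop

Collecting: FIRST(B) = { ';', 'a' }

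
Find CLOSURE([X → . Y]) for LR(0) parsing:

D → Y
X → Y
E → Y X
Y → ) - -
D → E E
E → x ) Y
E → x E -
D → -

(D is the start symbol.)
To compute CLOSURE, for each item [A → α.Bβ] where B is a non-terminal, add [B → .γ] for all productions B → γ; repeat for the newly added items until nothing changes.

Start with: [X → . Y]
  [X → . Y] has the dot before Y: add [Y → . ) - -]
No further items can be added.

CLOSURE = { [X → . Y], [Y → . ) - -] }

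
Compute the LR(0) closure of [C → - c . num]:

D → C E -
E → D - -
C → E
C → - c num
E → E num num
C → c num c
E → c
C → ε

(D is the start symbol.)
To compute CLOSURE, for each item [A → α.Bβ] where B is a non-terminal, add [B → .γ] for all productions B → γ; repeat for the newly added items until nothing changes.

Start with: [C → - c . num]
The dot precedes the terminal num, so nothing is added.

CLOSURE = { [C → - c . num] }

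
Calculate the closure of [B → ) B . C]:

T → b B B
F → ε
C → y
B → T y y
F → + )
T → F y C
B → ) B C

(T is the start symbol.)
Start with: [B → ) B . C]
  [B → ) B . C] has the dot before C: add [C → . y]
No further items can be added.

CLOSURE = { [B → ) B . C], [C → . y] }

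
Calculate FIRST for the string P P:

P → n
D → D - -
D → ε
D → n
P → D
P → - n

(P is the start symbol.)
{ '-', 'n', ε }

FIRST sets of the non-terminals involved (from the grammar, by fixed-point iteration):
  FIRST(P) = { '-', 'n', ε }

To compute FIRST(P P), process the symbols left to right:
Symbol P is a non-terminal. Add FIRST(P) \ {ε} = { '-', 'n' }
P is nullable (ε ∈ FIRST(P)), continue to the next symbol.
Symbol P is a non-terminal. Add FIRST(P) \ {ε} = { '-', 'n' }
P is nullable (ε ∈ FIRST(P)), continue to the next symbol.
All symbols are nullable, so ε is in the result.
FIRST(P P) = { '-', 'n', ε }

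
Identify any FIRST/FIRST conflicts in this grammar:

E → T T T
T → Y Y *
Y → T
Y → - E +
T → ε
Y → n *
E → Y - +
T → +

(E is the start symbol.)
Yes. E → T T T / E → Y '-' '+' on { '*', '+', '-', 'n' }; T → Y Y '*' / T → '+' on { '+' }; Y → T / Y → '-' E '+' on { '-' }; Y → T / Y → n '*' on { 'n' }

FIRST sets of the non-terminals at (or reachable through a nullable prefix from) the front of some alternative:
  FIRST(T) = { '*', '+', '-', 'n', ε }
  FIRST(Y) = { '*', '+', '-', 'n', ε }

Productions for E:
  E → T T T: FIRST = { '*', '+', '-', 'n', ε }
  E → Y - +: FIRST = { '*', '+', '-', 'n' }
Productions for T:
  T → Y Y *: FIRST = { '*', '+', '-', 'n' }
  T → ε: FIRST = { ε }
  T → +: FIRST = { '+' }
Productions for Y:
  Y → T: FIRST = { '*', '+', '-', 'n', ε }
  Y → - E +: FIRST = { '-' }
  Y → n *: FIRST = { 'n' }

Conflict for E: E → T T T and E → Y - +
  Overlap: { '*', '+', '-', 'n' }
Conflict for T: T → Y Y * and T → +
  Overlap: { '+' }
Conflict for Y: Y → T and Y → - E +
  Overlap: { '-' }
Conflict for Y: Y → T and Y → n *
  Overlap: { 'n' }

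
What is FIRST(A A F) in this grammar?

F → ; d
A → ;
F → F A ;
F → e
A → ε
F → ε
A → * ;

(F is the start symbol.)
FIRST sets of the non-terminals involved (from the grammar, by fixed-point iteration):
  FIRST(A) = { '*', ';', ε }
  FIRST(F) = { '*', ';', 'e', ε }

To compute FIRST(A A F), process the symbols left to right:
Symbol A is a non-terminal. Add FIRST(A) \ {ε} = { '*', ';' }
A is nullable (ε ∈ FIRST(A)), continue to the next symbol.
Symbol A is a non-terminal. Add FIRST(A) \ {ε} = { '*', ';' }
A is nullable (ε ∈ FIRST(A)), continue to the next symbol.
Symbol F is a non-terminal. Add FIRST(F) \ {ε} = { '*', ';', 'e' }
F is nullable (ε ∈ FIRST(F)), continue to the next symbol.
All symbols are nullable, so ε is in the result.
FIRST(A A F) = { '*', ';', 'e', ε }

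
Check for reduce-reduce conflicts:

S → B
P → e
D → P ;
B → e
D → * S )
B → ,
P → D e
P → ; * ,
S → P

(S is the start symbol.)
Yes — I8: [B → e .] vs [P → e .]

Augment with S' → S and build the canonical LR(0) collection (I0 = CLOSURE({[S' → . S]}), then GOTO on every symbol after a dot until no new states appear). It has 15 states:
  I0: { [B → . ,], [B → . e], [D → . * S )], [D → . P ;], [P → . ; * ,], [P → . D e], [P → . e], [S → . B], [S → . P], [S' → . S] }  — shift
  I1: { [B → . ,], [B → . e], [D → * . S )], [D → . * S )], [D → . P ;], [P → . ; * ,], [P → . D e], [P → . e], [S → . B], [S → . P] }  — shift
  I2: { [B → , .] }  — reduce
  I3: { [P → ; . * ,] }  — shift
  I4: { [S → B .] }  — reduce
  I5: { [P → D . e] }  — shift
  I6: { [D → P . ;], [S → P .] }  — shift, reduce
  I7: { [S' → S .] }  — accept
  I8: { [B → e .], [P → e .] }  — 2 reduces
  I9: { [D → P ; .] }  — reduce
  I10: { [P → D e .] }  — reduce
  I11: { [P → ; * . ,] }  — shift
  I12: { [P → ; * , .] }  — reduce
  I13: { [D → * S . )] }  — shift
  I14: { [D → * S ) .] }  — reduce

I8 contains complete items [B → e .], [P → e .] — reduce-reduce conflict.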